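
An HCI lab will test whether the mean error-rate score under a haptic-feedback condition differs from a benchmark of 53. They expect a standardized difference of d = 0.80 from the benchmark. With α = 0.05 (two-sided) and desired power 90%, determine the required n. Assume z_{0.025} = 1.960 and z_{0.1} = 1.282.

For a one-sample test: n = ((z_{α/2} + z_β) / d)².
z_{α/2} + z_β = 1.960 + 1.282 = 3.242.
n = (3.242 / 0.80)² = 4.052² = 16.42.
Round up.

n = 17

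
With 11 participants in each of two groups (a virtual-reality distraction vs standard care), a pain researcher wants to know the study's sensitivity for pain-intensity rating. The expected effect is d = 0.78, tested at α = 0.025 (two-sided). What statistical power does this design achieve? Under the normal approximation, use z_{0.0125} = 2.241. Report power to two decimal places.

For two equal groups, power = Φ(d·√(n/2) − z_{α/2}).
d·√(n/2) = 0.78 × √(11/2) = 0.78 × 2.345 = 1.829.
z_β = 1.829 − 2.241 = -0.412.
Power = Φ(-0.412) = 0.340.

power ≈ 0.34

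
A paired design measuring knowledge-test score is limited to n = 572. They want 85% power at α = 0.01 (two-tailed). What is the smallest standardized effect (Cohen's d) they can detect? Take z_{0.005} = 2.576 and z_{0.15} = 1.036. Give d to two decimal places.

For a single sample (or paired design) of n = 572: d_min = (z_{α/2} + z_β)/√n.
z-sum = 2.576 + 1.036 = 3.612.
d_min = 3.612 / √572 = 3.612 / 23.917 = 0.151.

d_min ≈ 0.15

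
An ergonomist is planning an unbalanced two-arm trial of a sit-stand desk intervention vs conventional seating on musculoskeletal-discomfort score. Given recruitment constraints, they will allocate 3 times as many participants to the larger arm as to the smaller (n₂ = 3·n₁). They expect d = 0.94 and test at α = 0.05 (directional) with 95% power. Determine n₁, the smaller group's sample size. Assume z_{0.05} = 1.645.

With allocation ratio k = n₂/n₁ = 3, Var(x̄₁−x̄₂) = σ²(1/n₁ + 1/(k·n₁)) = σ²·(k+1)/(k·n₁).
So n₁ = (1 + 1/k)·((z_{α} + z_β)/d)² = 1.333 × (3.290/0.94)².
n₁ = 1.333 × 12.25 = 16.3.
Round up: n₁ = 17, giving n₂ = 3 × 17 = 51.

n₁ = 17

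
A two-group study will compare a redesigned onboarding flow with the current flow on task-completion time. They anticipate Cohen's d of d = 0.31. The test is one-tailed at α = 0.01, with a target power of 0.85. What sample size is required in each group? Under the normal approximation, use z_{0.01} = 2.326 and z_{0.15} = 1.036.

For two independent groups with equal n: n = 2·((z_{α} + z_β) / d)².
z_{α} + z_β = 2.326 + 1.036 = 3.362.
n = 2 × (3.362 / 0.31)² = 2 × 10.845² = 2 × 117.62 = 235.2.
Round up to the next whole participant.

n = 236 per group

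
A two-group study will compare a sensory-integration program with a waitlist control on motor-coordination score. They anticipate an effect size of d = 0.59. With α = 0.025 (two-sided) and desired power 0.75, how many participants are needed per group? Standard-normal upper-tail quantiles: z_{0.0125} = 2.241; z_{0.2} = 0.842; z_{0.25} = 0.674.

For two independent groups with equal n: n = 2·((z_{α/2} + z_β) / d)².
z_{α/2} + z_β = 2.241 + 0.674 = 2.915.
n = 2 × (2.915 / 0.59)² = 2 × 4.941² = 2 × 24.41 = 48.8.
Round up to the next whole participant.

n = 49 per group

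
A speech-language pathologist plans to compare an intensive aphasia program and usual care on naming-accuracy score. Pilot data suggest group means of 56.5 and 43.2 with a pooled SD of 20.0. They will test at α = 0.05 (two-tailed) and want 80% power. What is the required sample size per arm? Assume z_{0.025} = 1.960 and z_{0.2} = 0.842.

n = 36 per group

Cohen's d = |M₁ − M₂| / SD_pooled = |56.5 − 43.2| / 20.0 = 13.3 / 20.0 = 0.665.
For two independent groups with equal n: n = 2·((z_{α/2} + z_β) / d)².
z_{α/2} + z_β = 1.960 + 0.842 = 2.802.
n = 2 × (2.802 / 0.665)² = 2 × 4.214² = 2 × 17.75 = 35.5.
Round up to the next whole participant.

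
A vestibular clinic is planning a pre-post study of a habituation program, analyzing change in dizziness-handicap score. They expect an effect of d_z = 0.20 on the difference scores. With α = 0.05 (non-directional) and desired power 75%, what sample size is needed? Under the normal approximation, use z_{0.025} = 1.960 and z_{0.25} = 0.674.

For a paired (one-sample on differences) test: n = ((z_{α/2} + z_β) / d)².
z_{α/2} + z_β = 1.960 + 0.674 = 2.634.
n = (2.634 / 0.20)² = 13.170² = 173.45.
Round up.

n = 174 pairs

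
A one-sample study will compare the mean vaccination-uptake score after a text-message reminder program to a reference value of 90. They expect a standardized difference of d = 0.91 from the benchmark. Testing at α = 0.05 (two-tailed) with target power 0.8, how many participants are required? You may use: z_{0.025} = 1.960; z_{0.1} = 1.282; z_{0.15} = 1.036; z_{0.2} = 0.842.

n = 10

For a one-sample test: n = ((z_{α/2} + z_β) / d)².
z_{α/2} + z_β = 1.960 + 0.842 = 2.802.
n = (2.802 / 0.91)² = 3.079² = 9.48.
Round up.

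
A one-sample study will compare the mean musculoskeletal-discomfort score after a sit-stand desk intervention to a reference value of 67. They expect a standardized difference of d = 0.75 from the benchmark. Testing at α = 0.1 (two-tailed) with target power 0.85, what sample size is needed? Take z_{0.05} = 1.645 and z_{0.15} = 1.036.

For a one-sample test: n = ((z_{α/2} + z_β) / d)².
z_{α/2} + z_β = 1.645 + 1.036 = 2.681.
n = (2.681 / 0.75)² = 3.575² = 12.78.
Round up.

n = 13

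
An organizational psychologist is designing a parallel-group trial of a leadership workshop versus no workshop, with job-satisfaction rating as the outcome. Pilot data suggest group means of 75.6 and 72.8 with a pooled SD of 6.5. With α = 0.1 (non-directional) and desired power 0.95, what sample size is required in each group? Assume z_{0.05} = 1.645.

Cohen's d = |M₁ − M₂| / SD_pooled = |75.6 − 72.8| / 6.5 = 2.8 / 6.5 = 0.431.
For two independent groups with equal n: n = 2·((z_{α/2} + z_β) / d)².
z_{α/2} + z_β = 1.645 + 1.645 = 3.290.
n = 2 × (3.290 / 0.431)² = 2 × 7.633² = 2 × 58.27 = 116.5.
Round up to the next whole participant.

n = 117 per group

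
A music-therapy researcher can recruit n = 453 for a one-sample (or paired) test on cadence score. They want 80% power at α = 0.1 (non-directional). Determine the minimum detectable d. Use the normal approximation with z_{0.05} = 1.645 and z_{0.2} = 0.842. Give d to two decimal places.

d_min ≈ 0.12

For a single sample (or paired design) of n = 453: d_min = (z_{α/2} + z_β)/√n.
z-sum = 1.645 + 0.842 = 2.487.
d_min = 2.487 / √453 = 2.487 / 21.284 = 0.117.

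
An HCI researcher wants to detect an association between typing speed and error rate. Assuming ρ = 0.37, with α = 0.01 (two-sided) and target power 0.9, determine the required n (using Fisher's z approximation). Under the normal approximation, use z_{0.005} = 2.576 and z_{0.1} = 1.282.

Fisher's z: C = ½·ln((1+r)/(1−r)) = ½·ln(2.1746) = 0.3884.
n = ((z_{α/2} + z_β)/C)² + 3.
(2.576 + 1.282) / 0.3884 = 3.858 / 0.3884 = 9.933.
n = 9.933² + 3 = 98.67 + 3 = 101.7.
Round up.

n = 102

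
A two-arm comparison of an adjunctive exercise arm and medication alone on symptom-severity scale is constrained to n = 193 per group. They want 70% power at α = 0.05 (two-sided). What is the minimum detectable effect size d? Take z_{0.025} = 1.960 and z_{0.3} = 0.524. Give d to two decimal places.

For two independent groups of n = 193 each: d_min = (z_{α/2} + z_β)·√(2/n).
z-sum = 1.960 + 0.524 = 2.484.
d_min = 2.484 × √(2/193) = 2.484 × 0.1018 = 0.253.

d_min ≈ 0.25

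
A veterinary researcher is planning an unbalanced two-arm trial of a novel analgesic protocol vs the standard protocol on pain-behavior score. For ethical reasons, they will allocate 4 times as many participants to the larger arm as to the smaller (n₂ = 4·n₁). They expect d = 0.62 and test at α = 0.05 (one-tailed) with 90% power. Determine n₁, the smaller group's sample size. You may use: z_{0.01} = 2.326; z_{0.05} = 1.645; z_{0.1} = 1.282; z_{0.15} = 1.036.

n₁ = 28

With allocation ratio k = n₂/n₁ = 4, Var(x̄₁−x̄₂) = σ²(1/n₁ + 1/(k·n₁)) = σ²·(k+1)/(k·n₁).
So n₁ = (1 + 1/k)·((z_{α} + z_β)/d)² = 1.250 × (2.927/0.62)².
n₁ = 1.250 × 22.29 = 27.9.
Round up: n₁ = 28, giving n₂ = 4 × 28 = 112.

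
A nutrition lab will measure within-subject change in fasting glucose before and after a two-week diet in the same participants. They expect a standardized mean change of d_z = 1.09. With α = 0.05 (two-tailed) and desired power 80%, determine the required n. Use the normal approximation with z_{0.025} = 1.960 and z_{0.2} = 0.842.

n = 7 pairs

For a paired (one-sample on differences) test: n = ((z_{α/2} + z_β) / d)².
z_{α/2} + z_β = 1.960 + 0.842 = 2.802.
n = (2.802 / 1.09)² = 2.571² = 6.61.
Round up.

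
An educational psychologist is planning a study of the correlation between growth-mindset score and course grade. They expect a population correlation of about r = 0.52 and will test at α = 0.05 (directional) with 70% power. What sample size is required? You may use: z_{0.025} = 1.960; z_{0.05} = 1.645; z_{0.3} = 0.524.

n = 18

Fisher's z: C = ½·ln((1+r)/(1−r)) = ½·ln(3.1667) = 0.5763.
n = ((z_{α} + z_β)/C)² + 3.
(1.645 + 0.524) / 0.5763 = 2.169 / 0.5763 = 3.764.
n = 3.764² + 3 = 14.17 + 3 = 17.2.
Round up.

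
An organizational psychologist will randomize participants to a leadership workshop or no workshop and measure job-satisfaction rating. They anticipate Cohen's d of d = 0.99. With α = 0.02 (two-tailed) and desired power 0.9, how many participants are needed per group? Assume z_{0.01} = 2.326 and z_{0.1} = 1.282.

n = 27 per group

For two independent groups with equal n: n = 2·((z_{α/2} + z_β) / d)².
z_{α/2} + z_β = 2.326 + 1.282 = 3.608.
n = 2 × (3.608 / 0.99)² = 2 × 3.644² = 2 × 13.28 = 26.6.
Round up to the next whole participant.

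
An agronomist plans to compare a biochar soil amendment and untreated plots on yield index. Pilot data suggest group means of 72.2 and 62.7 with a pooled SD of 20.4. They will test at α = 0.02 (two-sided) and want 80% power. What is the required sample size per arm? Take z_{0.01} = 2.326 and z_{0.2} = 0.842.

Cohen's d = |M₁ − M₂| / SD_pooled = |72.2 − 62.7| / 20.4 = 9.5 / 20.4 = 0.466.
For two independent groups with equal n: n = 2·((z_{α/2} + z_β) / d)².
z_{α/2} + z_β = 2.326 + 0.842 = 3.168.
n = 2 × (3.168 / 0.466)² = 2 × 6.798² = 2 × 46.22 = 92.4.
Round up to the next whole participant.

n = 93 per group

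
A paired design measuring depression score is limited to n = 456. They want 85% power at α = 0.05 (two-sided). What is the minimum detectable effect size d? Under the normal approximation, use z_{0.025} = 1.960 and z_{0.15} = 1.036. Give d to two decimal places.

For a single sample (or paired design) of n = 456: d_min = (z_{α/2} + z_β)/√n.
z-sum = 1.960 + 1.036 = 2.996.
d_min = 2.996 / √456 = 2.996 / 21.354 = 0.140.

d_min ≈ 0.14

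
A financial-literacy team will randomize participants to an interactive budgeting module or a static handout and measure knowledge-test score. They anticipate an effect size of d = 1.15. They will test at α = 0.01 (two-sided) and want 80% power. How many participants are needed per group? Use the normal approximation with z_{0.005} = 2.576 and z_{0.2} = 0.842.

For two independent groups with equal n: n = 2·((z_{α/2} + z_β) / d)².
z_{α/2} + z_β = 2.576 + 0.842 = 3.418.
n = 2 × (3.418 / 1.15)² = 2 × 2.972² = 2 × 8.83 = 17.7.
Round up to the next whole participant.

n = 18 per group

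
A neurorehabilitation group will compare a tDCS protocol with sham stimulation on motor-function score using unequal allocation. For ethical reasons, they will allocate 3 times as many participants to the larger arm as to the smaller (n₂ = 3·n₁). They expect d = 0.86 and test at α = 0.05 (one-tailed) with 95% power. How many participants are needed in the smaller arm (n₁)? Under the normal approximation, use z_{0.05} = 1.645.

n₁ = 20

With allocation ratio k = n₂/n₁ = 3, Var(x̄₁−x̄₂) = σ²(1/n₁ + 1/(k·n₁)) = σ²·(k+1)/(k·n₁).
So n₁ = (1 + 1/k)·((z_{α} + z_β)/d)² = 1.333 × (3.290/0.86)².
n₁ = 1.333 × 14.64 = 19.5.
Round up: n₁ = 20, giving n₂ = 3 × 20 = 60.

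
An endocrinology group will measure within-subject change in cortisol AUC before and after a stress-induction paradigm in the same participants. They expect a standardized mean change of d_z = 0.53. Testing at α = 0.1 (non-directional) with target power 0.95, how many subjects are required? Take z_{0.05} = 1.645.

For a paired (one-sample on differences) test: n = ((z_{α/2} + z_β) / d)².
z_{α/2} + z_β = 1.645 + 1.645 = 3.290.
n = (3.290 / 0.53)² = 6.208² = 38.53.
Round up.

n = 39 pairs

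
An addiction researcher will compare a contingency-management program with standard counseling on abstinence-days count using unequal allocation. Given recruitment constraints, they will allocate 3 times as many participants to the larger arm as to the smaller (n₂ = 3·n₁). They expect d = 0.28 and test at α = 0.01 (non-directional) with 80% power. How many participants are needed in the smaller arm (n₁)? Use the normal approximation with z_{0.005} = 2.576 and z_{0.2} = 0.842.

n₁ = 199

With allocation ratio k = n₂/n₁ = 3, Var(x̄₁−x̄₂) = σ²(1/n₁ + 1/(k·n₁)) = σ²·(k+1)/(k·n₁).
So n₁ = (1 + 1/k)·((z_{α/2} + z_β)/d)² = 1.333 × (3.418/0.28)².
n₁ = 1.333 × 149.01 = 198.7.
Round up: n₁ = 199, giving n₂ = 3 × 199 = 597.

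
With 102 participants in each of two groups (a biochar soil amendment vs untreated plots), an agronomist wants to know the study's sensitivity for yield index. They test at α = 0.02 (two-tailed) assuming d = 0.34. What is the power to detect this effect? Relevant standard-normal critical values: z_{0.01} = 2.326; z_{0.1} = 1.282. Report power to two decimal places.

power ≈ 0.54

For two equal groups, power = Φ(d·√(n/2) − z_{α/2}).
d·√(n/2) = 0.34 × √(102/2) = 0.34 × 7.141 = 2.428.
z_β = 2.428 − 2.326 = 0.102.
Power = Φ(0.102) = 0.541.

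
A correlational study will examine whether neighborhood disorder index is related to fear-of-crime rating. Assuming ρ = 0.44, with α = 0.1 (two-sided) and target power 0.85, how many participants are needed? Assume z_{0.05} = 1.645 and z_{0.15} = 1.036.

n = 36

Fisher's z: C = ½·ln((1+r)/(1−r)) = ½·ln(2.5714) = 0.4722.
n = ((z_{α/2} + z_β)/C)² + 3.
(1.645 + 1.036) / 0.4722 = 2.681 / 0.4722 = 5.678.
n = 5.678² + 3 = 32.24 + 3 = 35.2.
Round up.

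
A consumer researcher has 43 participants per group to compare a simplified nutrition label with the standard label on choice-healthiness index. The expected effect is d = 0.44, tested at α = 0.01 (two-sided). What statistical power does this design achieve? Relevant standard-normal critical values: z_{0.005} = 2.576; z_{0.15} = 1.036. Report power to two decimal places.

power ≈ 0.30

For two equal groups, power = Φ(d·√(n/2) − z_{α/2}).
d·√(n/2) = 0.44 × √(43/2) = 0.44 × 4.637 = 2.040.
z_β = 2.040 − 2.576 = -0.536.
Power = Φ(-0.536) = 0.296.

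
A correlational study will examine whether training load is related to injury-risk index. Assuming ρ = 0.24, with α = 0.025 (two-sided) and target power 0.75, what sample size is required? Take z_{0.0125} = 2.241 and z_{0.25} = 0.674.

Fisher's z: C = ½·ln((1+r)/(1−r)) = ½·ln(1.6316) = 0.2448.
n = ((z_{α/2} + z_β)/C)² + 3.
(2.241 + 0.674) / 0.2448 = 2.915 / 0.2448 = 11.908.
n = 11.908² + 3 = 141.79 + 3 = 144.8.
Round up.

n = 145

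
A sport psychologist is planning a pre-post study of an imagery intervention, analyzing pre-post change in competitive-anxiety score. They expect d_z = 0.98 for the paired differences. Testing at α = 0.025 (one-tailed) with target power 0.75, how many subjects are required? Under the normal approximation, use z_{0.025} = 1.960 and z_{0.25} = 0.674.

For a paired (one-sample on differences) test: n = ((z_{α} + z_β) / d)².
z_{α} + z_β = 1.960 + 0.674 = 2.634.
n = (2.634 / 0.98)² = 2.688² = 7.22.
Round up.

n = 8 pairs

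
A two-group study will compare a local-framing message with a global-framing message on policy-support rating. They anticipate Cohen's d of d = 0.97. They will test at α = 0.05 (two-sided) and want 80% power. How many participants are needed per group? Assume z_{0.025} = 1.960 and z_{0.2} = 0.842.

n = 17 per group

For two independent groups with equal n: n = 2·((z_{α/2} + z_β) / d)².
z_{α/2} + z_β = 1.960 + 0.842 = 2.802.
n = 2 × (2.802 / 0.97)² = 2 × 2.889² = 2 × 8.34 = 16.7.
Round up to the next whole participant.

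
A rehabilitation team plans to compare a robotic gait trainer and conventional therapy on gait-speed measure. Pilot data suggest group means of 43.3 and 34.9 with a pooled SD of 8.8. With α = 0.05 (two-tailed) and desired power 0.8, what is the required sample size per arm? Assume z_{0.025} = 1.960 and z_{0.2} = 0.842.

Cohen's d = |M₁ − M₂| / SD_pooled = |43.3 − 34.9| / 8.8 = 8.4 / 8.8 = 0.955.
For two independent groups with equal n: n = 2·((z_{α/2} + z_β) / d)².
z_{α/2} + z_β = 1.960 + 0.842 = 2.802.
n = 2 × (2.802 / 0.955)² = 2 × 2.934² = 2 × 8.61 = 17.2.
Round up to the next whole participant.

n = 18 per group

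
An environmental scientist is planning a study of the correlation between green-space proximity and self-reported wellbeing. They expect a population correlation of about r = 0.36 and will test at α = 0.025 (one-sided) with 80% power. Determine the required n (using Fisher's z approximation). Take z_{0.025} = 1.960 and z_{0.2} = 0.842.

n = 59

Fisher's z: C = ½·ln((1+r)/(1−r)) = ½·ln(2.1250) = 0.3769.
n = ((z_{α} + z_β)/C)² + 3.
(1.960 + 0.842) / 0.3769 = 2.802 / 0.3769 = 7.434.
n = 7.434² + 3 = 55.27 + 3 = 58.3.
Round up.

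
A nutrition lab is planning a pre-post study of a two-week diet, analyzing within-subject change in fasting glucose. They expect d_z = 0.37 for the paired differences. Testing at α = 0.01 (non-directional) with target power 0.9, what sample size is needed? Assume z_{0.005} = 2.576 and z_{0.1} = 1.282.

For a paired (one-sample on differences) test: n = ((z_{α/2} + z_β) / d)².
z_{α/2} + z_β = 2.576 + 1.282 = 3.858.
n = (3.858 / 0.37)² = 10.427² = 108.72.
Round up.

n = 109 pairs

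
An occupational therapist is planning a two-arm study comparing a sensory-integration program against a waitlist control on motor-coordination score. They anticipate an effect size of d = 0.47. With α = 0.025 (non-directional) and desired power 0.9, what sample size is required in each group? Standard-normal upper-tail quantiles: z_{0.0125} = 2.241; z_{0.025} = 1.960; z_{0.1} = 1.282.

n = 113 per group

For two independent groups with equal n: n = 2·((z_{α/2} + z_β) / d)².
z_{α/2} + z_β = 2.241 + 1.282 = 3.523.
n = 2 × (3.523 / 0.47)² = 2 × 7.496² = 2 × 56.19 = 112.4.
Round up to the next whole participant.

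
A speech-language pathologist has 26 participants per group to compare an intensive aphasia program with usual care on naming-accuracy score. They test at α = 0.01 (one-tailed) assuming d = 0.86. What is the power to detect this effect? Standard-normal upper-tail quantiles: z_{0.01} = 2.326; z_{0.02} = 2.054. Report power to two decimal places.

For two equal groups, power = Φ(d·√(n/2) − z_{α}).
d·√(n/2) = 0.86 × √(26/2) = 0.86 × 3.606 = 3.101.
z_β = 3.101 − 2.326 = 0.775.
Power = Φ(0.775) = 0.781.

power ≈ 0.78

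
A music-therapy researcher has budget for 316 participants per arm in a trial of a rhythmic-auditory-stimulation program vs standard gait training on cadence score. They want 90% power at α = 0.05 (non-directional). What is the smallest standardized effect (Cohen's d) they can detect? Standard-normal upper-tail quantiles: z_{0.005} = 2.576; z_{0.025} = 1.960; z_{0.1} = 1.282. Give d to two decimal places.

For two independent groups of n = 316 each: d_min = (z_{α/2} + z_β)·√(2/n).
z-sum = 1.960 + 1.282 = 3.242.
d_min = 3.242 × √(2/316) = 3.242 × 0.0796 = 0.258.

d_min ≈ 0.26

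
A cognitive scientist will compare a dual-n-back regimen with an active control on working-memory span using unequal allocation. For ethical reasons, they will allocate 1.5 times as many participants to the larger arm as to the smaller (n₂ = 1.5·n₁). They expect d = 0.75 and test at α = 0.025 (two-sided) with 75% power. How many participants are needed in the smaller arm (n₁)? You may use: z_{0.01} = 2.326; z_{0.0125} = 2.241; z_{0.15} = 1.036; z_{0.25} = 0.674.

With allocation ratio k = n₂/n₁ = 1.5, Var(x̄₁−x̄₂) = σ²(1/n₁ + 1/(k·n₁)) = σ²·(k+1)/(k·n₁).
So n₁ = (1 + 1/k)·((z_{α/2} + z_β)/d)² = 1.667 × (2.915/0.75)².
n₁ = 1.667 × 15.11 = 25.2.
Round up: n₁ = 26, giving n₂ = 1.5 × 26 = 39.

n₁ = 26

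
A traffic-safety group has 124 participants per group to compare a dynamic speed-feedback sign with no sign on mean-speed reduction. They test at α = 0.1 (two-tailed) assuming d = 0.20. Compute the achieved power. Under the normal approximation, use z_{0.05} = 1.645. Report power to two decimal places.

For two equal groups, power = Φ(d·√(n/2) − z_{α/2}).
d·√(n/2) = 0.20 × √(124/2) = 0.20 × 7.874 = 1.575.
z_β = 1.575 − 1.645 = -0.070.
Power = Φ(-0.070) = 0.472.

power ≈ 0.47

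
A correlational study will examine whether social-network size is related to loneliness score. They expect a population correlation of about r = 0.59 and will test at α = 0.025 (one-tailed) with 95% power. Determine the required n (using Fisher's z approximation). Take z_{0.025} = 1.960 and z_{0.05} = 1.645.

Fisher's z: C = ½·ln((1+r)/(1−r)) = ½·ln(3.8780) = 0.6777.
n = ((z_{α} + z_β)/C)² + 3.
(1.960 + 1.645) / 0.6777 = 3.605 / 0.6777 = 5.319.
n = 5.319² + 3 = 28.30 + 3 = 31.3.
Round up.

n = 32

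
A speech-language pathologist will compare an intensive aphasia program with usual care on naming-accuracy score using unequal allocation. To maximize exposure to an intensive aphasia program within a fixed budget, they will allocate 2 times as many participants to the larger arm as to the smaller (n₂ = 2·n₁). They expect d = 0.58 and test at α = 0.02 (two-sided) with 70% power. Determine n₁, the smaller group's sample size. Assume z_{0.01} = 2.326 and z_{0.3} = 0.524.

n₁ = 37

With allocation ratio k = n₂/n₁ = 2, Var(x̄₁−x̄₂) = σ²(1/n₁ + 1/(k·n₁)) = σ²·(k+1)/(k·n₁).
So n₁ = (1 + 1/k)·((z_{α/2} + z_β)/d)² = 1.500 × (2.850/0.58)².
n₁ = 1.500 × 24.15 = 36.2.
Round up: n₁ = 37, giving n₂ = 2 × 37 = 74.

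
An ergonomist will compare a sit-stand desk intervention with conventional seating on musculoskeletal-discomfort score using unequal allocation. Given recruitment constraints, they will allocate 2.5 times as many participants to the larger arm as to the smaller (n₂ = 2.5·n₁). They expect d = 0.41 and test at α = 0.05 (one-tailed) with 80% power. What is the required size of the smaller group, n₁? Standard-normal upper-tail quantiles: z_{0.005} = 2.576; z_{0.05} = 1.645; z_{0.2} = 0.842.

n₁ = 52

With allocation ratio k = n₂/n₁ = 2.5, Var(x̄₁−x̄₂) = σ²(1/n₁ + 1/(k·n₁)) = σ²·(k+1)/(k·n₁).
So n₁ = (1 + 1/k)·((z_{α} + z_β)/d)² = 1.400 × (2.487/0.41)².
n₁ = 1.400 × 36.79 = 51.5.
Round up: n₁ = 52, giving n₂ = 2.5 × 52 = 130.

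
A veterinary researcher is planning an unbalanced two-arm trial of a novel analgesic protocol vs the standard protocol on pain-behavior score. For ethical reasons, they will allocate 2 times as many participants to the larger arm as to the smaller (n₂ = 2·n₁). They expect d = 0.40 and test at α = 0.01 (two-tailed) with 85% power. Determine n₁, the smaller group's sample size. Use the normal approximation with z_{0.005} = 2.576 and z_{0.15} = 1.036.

n₁ = 123

With allocation ratio k = n₂/n₁ = 2, Var(x̄₁−x̄₂) = σ²(1/n₁ + 1/(k·n₁)) = σ²·(k+1)/(k·n₁).
So n₁ = (1 + 1/k)·((z_{α/2} + z_β)/d)² = 1.500 × (3.612/0.40)².
n₁ = 1.500 × 81.54 = 122.3.
Round up: n₁ = 123, giving n₂ = 2 × 123 = 246.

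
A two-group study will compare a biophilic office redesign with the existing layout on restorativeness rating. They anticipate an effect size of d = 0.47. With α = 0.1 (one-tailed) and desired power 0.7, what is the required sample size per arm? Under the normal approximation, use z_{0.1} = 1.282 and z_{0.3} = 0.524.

n = 30 per group

For two independent groups with equal n: n = 2·((z_{α} + z_β) / d)².
z_{α} + z_β = 1.282 + 0.524 = 1.806.
n = 2 × (1.806 / 0.47)² = 2 × 3.843² = 2 × 14.77 = 29.5.
Round up to the next whole participant.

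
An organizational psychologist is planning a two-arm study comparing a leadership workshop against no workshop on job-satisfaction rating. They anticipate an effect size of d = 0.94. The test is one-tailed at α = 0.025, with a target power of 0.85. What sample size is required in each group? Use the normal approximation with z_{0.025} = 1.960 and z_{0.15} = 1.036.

For two independent groups with equal n: n = 2·((z_{α} + z_β) / d)².
z_{α} + z_β = 1.960 + 1.036 = 2.996.
n = 2 × (2.996 / 0.94)² = 2 × 3.187² = 2 × 10.16 = 20.3.
Round up to the next whole participant.

n = 21 per group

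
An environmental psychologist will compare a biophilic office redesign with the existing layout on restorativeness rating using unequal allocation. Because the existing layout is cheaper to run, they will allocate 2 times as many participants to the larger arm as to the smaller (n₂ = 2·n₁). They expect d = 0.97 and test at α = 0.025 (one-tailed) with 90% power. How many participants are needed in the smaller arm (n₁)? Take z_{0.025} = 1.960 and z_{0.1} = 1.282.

With allocation ratio k = n₂/n₁ = 2, Var(x̄₁−x̄₂) = σ²(1/n₁ + 1/(k·n₁)) = σ²·(k+1)/(k·n₁).
So n₁ = (1 + 1/k)·((z_{α} + z_β)/d)² = 1.500 × (3.242/0.97)².
n₁ = 1.500 × 11.17 = 16.8.
Round up: n₁ = 17, giving n₂ = 2 × 17 = 34.

n₁ = 17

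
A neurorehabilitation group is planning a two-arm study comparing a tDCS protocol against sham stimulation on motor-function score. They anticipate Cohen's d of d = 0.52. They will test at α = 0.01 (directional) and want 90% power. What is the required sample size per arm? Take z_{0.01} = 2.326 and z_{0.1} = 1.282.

For two independent groups with equal n: n = 2·((z_{α} + z_β) / d)².
z_{α} + z_β = 2.326 + 1.282 = 3.608.
n = 2 × (3.608 / 0.52)² = 2 × 6.938² = 2 × 48.14 = 96.3.
Round up to the next whole participant.

n = 97 per group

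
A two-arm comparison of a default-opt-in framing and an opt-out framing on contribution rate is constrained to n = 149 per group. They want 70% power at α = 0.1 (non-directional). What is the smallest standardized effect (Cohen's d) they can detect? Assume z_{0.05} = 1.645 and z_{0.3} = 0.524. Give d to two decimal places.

d_min ≈ 0.25

For two independent groups of n = 149 each: d_min = (z_{α/2} + z_β)·√(2/n).
z-sum = 1.645 + 0.524 = 2.169.
d_min = 2.169 × √(2/149) = 2.169 × 0.1159 = 0.251.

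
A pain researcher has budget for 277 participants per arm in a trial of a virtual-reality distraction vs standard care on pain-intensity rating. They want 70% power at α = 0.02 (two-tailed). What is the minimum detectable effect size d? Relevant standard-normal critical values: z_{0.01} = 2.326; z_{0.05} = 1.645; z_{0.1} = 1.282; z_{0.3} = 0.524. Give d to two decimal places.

For two independent groups of n = 277 each: d_min = (z_{α/2} + z_β)·√(2/n).
z-sum = 2.326 + 0.524 = 2.850.
d_min = 2.850 × √(2/277) = 2.850 × 0.0850 = 0.242.

d_min ≈ 0.24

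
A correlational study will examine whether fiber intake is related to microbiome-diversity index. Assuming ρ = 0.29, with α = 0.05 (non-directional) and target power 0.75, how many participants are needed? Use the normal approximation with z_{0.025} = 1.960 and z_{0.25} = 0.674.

Fisher's z: C = ½·ln((1+r)/(1−r)) = ½·ln(1.8169) = 0.2986.
n = ((z_{α/2} + z_β)/C)² + 3.
(1.960 + 0.674) / 0.2986 = 2.634 / 0.2986 = 8.821.
n = 8.821² + 3 = 77.81 + 3 = 80.8.
Round up.

n = 81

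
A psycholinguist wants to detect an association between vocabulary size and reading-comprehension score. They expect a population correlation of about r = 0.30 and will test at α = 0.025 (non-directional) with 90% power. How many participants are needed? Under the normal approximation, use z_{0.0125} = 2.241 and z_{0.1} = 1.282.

n = 133

Fisher's z: C = ½·ln((1+r)/(1−r)) = ½·ln(1.8571) = 0.3095.
n = ((z_{α/2} + z_β)/C)² + 3.
(2.241 + 1.282) / 0.3095 = 3.523 / 0.3095 = 11.383.
n = 11.383² + 3 = 129.57 + 3 = 132.6.
Round up.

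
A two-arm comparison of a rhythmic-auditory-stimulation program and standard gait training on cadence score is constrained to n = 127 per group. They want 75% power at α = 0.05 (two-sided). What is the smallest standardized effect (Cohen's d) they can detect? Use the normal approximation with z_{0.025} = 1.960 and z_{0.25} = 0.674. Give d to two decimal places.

d_min ≈ 0.33

For two independent groups of n = 127 each: d_min = (z_{α/2} + z_β)·√(2/n).
z-sum = 1.960 + 0.674 = 2.634.
d_min = 2.634 × √(2/127) = 2.634 × 0.1255 = 0.331.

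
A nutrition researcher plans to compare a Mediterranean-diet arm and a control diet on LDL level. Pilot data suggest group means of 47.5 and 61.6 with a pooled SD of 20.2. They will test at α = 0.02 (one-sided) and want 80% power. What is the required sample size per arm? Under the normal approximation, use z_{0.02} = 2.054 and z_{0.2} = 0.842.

Cohen's d = |M₁ − M₂| / SD_pooled = |47.5 − 61.6| / 20.2 = 14.1 / 20.2 = 0.698.
For two independent groups with equal n: n = 2·((z_{α} + z_β) / d)².
z_{α} + z_β = 2.054 + 0.842 = 2.896.
n = 2 × (2.896 / 0.698)² = 2 × 4.149² = 2 × 17.21 = 34.4.
Round up to the next whole participant.

n = 35 per group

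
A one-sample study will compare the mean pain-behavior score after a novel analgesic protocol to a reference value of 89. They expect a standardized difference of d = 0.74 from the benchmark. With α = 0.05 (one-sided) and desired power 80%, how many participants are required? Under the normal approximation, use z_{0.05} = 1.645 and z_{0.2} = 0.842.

For a one-sample test: n = ((z_{α} + z_β) / d)².
z_{α} + z_β = 1.645 + 0.842 = 2.487.
n = (2.487 / 0.74)² = 3.361² = 11.30.
Round up.

n = 12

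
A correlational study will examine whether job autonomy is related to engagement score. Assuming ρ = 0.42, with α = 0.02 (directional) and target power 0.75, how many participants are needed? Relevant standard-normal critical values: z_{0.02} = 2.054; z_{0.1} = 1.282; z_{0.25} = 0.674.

Fisher's z: C = ½·ln((1+r)/(1−r)) = ½·ln(2.4483) = 0.4477.
n = ((z_{α} + z_β)/C)² + 3.
(2.054 + 0.674) / 0.4477 = 2.728 / 0.4477 = 6.093.
n = 6.093² + 3 = 37.13 + 3 = 40.1.
Round up.

n = 41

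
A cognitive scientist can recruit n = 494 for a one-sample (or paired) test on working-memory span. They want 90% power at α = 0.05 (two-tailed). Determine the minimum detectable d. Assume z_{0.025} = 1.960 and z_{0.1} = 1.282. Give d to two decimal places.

d_min ≈ 0.15

For a single sample (or paired design) of n = 494: d_min = (z_{α/2} + z_β)/√n.
z-sum = 1.960 + 1.282 = 3.242.
d_min = 3.242 / √494 = 3.242 / 22.226 = 0.146.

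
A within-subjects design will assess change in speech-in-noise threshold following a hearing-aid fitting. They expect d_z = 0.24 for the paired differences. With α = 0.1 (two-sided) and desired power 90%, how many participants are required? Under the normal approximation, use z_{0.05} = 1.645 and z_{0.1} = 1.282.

For a paired (one-sample on differences) test: n = ((z_{α/2} + z_β) / d)².
z_{α/2} + z_β = 1.645 + 1.282 = 2.927.
n = (2.927 / 0.24)² = 12.196² = 148.74.
Round up.

n = 149 pairs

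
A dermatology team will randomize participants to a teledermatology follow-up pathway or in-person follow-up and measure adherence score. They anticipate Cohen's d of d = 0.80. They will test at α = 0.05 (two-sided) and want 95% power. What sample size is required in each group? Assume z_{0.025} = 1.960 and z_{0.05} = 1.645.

For two independent groups with equal n: n = 2·((z_{α/2} + z_β) / d)².
z_{α/2} + z_β = 1.960 + 1.645 = 3.605.
n = 2 × (3.605 / 0.80)² = 2 × 4.506² = 2 × 20.31 = 40.6.
Round up to the next whole participant.

n = 41 per group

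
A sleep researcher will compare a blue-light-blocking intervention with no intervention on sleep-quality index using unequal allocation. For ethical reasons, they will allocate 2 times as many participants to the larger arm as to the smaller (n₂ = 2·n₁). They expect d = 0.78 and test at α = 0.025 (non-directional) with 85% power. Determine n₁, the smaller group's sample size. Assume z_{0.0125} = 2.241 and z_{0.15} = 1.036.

n₁ = 27

With allocation ratio k = n₂/n₁ = 2, Var(x̄₁−x̄₂) = σ²(1/n₁ + 1/(k·n₁)) = σ²·(k+1)/(k·n₁).
So n₁ = (1 + 1/k)·((z_{α/2} + z_β)/d)² = 1.500 × (3.277/0.78)².
n₁ = 1.500 × 17.65 = 26.5.
Round up: n₁ = 27, giving n₂ = 2 × 27 = 54.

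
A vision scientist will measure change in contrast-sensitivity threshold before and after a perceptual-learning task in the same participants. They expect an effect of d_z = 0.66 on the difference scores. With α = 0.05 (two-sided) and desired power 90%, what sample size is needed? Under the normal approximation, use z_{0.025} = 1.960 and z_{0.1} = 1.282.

For a paired (one-sample on differences) test: n = ((z_{α/2} + z_β) / d)².
z_{α/2} + z_β = 1.960 + 1.282 = 3.242.
n = (3.242 / 0.66)² = 4.912² = 24.13.
Round up.

n = 25 pairs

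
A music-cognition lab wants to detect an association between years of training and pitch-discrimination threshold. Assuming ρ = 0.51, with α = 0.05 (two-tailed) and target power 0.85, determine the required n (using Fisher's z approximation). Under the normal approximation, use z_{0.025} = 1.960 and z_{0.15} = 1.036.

Fisher's z: C = ½·ln((1+r)/(1−r)) = ½·ln(3.0816) = 0.5627.
n = ((z_{α/2} + z_β)/C)² + 3.
(1.960 + 1.036) / 0.5627 = 2.996 / 0.5627 = 5.324.
n = 5.324² + 3 = 28.35 + 3 = 31.3.
Round up.

n = 32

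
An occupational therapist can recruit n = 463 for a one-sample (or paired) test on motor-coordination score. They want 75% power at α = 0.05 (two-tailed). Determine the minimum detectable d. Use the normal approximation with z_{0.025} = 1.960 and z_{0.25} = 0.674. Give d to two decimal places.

d_min ≈ 0.12

For a single sample (or paired design) of n = 463: d_min = (z_{α/2} + z_β)/√n.
z-sum = 1.960 + 0.674 = 2.634.
d_min = 2.634 / √463 = 2.634 / 21.517 = 0.122.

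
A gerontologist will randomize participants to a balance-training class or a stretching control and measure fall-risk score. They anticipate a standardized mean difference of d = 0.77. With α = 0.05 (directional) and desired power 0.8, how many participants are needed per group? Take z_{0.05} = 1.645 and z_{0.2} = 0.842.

For two independent groups with equal n: n = 2·((z_{α} + z_β) / d)².
z_{α} + z_β = 1.645 + 0.842 = 2.487.
n = 2 × (2.487 / 0.77)² = 2 × 3.230² = 2 × 10.43 = 20.9.
Round up to the next whole participant.

n = 21 per group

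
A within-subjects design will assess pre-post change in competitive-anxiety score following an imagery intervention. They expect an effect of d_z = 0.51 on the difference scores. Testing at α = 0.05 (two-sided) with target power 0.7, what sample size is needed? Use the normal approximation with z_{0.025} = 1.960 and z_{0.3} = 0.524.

n = 24 pairs

For a paired (one-sample on differences) test: n = ((z_{α/2} + z_β) / d)².
z_{α/2} + z_β = 1.960 + 0.524 = 2.484.
n = (2.484 / 0.51)² = 4.871² = 23.72.
Round up.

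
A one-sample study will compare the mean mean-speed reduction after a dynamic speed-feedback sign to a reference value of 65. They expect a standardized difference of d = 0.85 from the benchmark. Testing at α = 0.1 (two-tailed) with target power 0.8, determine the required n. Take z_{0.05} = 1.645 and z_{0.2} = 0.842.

For a one-sample test: n = ((z_{α/2} + z_β) / d)².
z_{α/2} + z_β = 1.645 + 0.842 = 2.487.
n = (2.487 / 0.85)² = 2.926² = 8.56.
Round up.

n = 9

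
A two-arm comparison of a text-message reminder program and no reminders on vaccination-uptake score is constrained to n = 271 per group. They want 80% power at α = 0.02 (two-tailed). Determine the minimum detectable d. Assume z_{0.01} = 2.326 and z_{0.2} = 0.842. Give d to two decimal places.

d_min ≈ 0.27

For two independent groups of n = 271 each: d_min = (z_{α/2} + z_β)·√(2/n).
z-sum = 2.326 + 0.842 = 3.168.
d_min = 3.168 × √(2/271) = 3.168 × 0.0859 = 0.272.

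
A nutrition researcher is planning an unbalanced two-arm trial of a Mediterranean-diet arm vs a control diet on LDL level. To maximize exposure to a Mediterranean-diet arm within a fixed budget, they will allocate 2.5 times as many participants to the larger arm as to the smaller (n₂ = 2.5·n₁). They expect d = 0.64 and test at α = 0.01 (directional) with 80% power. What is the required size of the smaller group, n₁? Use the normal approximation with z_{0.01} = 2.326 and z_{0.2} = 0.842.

With allocation ratio k = n₂/n₁ = 2.5, Var(x̄₁−x̄₂) = σ²(1/n₁ + 1/(k·n₁)) = σ²·(k+1)/(k·n₁).
So n₁ = (1 + 1/k)·((z_{α} + z_β)/d)² = 1.400 × (3.168/0.64)².
n₁ = 1.400 × 24.50 = 34.3.
Round up: n₁ = 35, giving n₂ = ⌈2.5 × 35⌉ = ⌈87.5⌉ = 88.

n₁ = 35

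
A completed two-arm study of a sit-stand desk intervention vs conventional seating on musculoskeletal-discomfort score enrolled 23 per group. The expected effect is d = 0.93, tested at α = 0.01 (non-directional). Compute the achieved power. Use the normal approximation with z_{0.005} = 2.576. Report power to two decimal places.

For two equal groups, power = Φ(d·√(n/2) − z_{α/2}).
d·√(n/2) = 0.93 × √(23/2) = 0.93 × 3.391 = 3.154.
z_β = 3.154 − 2.576 = 0.578.
Power = Φ(0.578) = 0.718.

power ≈ 0.72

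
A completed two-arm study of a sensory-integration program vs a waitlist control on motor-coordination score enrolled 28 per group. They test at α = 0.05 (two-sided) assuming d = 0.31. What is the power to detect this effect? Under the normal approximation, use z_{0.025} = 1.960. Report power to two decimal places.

For two equal groups, power = Φ(d·√(n/2) − z_{α/2}).
d·√(n/2) = 0.31 × √(28/2) = 0.31 × 3.742 = 1.160.
z_β = 1.160 − 1.960 = -0.800.
Power = Φ(-0.800) = 0.212.

power ≈ 0.21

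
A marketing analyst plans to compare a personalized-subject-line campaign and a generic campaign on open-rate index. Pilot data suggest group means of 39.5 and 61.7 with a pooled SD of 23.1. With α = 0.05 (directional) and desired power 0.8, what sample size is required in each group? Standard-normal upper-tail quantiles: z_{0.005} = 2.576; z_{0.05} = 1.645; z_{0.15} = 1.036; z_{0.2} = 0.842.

Cohen's d = |M₁ − M₂| / SD_pooled = |39.5 − 61.7| / 23.1 = 22.2 / 23.1 = 0.961.
For two independent groups with equal n: n = 2·((z_{α} + z_β) / d)².
z_{α} + z_β = 1.645 + 0.842 = 2.487.
n = 2 × (2.487 / 0.961)² = 2 × 2.588² = 2 × 6.70 = 13.4.
Round up to the next whole participant.

n = 14 per group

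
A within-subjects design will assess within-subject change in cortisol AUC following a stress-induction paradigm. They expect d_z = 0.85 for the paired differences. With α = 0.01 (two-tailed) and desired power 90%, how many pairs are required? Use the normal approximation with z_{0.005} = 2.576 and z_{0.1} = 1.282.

For a paired (one-sample on differences) test: n = ((z_{α/2} + z_β) / d)².
z_{α/2} + z_β = 2.576 + 1.282 = 3.858.
n = (3.858 / 0.85)² = 4.539² = 20.60.
Round up.

n = 21 pairs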